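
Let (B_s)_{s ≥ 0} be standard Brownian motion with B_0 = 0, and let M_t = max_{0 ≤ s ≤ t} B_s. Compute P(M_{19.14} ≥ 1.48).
P(M_{19.14} ≥ 1.48) = 2·P(B_{19.14} ≥ 1.48) = 2(1 − Φ(1.48/√19.14)) ≈ 0.7351

By the reflection principle for Brownian motion, P(M_t ≥ a) = 2 · P(B_t ≥ a) for a ≥ 0. Since B_t ~ N(0, t), P(B_t ≥ 1.48) = 1 − Φ(1.48/√t) = 1 − Φ(1.48/√19.14) = 1 − Φ(0.3383). So
  P(M_{19.14} ≥ 1.48) = 2(1 − Φ(0.3383)) ≈ 0.7351.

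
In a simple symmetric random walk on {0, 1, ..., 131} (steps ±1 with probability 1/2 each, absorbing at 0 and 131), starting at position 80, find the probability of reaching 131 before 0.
P(hit 131 before 0) = 80/131

Let u_k = P(hit 131 before 0 | start at k). Then u_0 = 0, u_131 = 1, and u_k = u_{k-1}/2 + u_{k+1}/2 for 1 ≤ k ≤ 130. This harmonic recurrence is solved by u_k = k/131, giving u_80 = 80/131.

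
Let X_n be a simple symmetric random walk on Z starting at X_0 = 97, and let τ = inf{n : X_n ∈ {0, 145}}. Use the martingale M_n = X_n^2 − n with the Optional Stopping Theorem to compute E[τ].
E[τ] = 4656

M_n = X_n^2 − n is a martingale (since E[X_{n+1}^2 | F_n] = X_n^2 + 1). By OST (τ has finite mean in a bounded region), E[M_τ] = E[M_0] = X_0^2 − 0 = 97^2 = 9409. Also E[M_τ] = E[X_τ^2] − E[τ]. The walk exits at 0 or 145, with P(hit 145 first) = 97/145, so E[X_τ^2] = 145^2 · 97/145 + 0 = 14065. Thus E[τ] = E[X_τ^2] − E[M_τ] = 14065 − 9409 = 4656 = 97(145 − 97) = 4656.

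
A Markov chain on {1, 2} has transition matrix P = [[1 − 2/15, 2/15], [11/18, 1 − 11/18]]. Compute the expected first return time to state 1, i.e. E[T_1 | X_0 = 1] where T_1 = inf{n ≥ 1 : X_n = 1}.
E[T_1 | X_0 = 1] = 1/π_1 = 67/55

For an irreducible recurrent Markov chain with stationary distribution π, E[T_i | X_0 = i] = 1/π_i (Kac's formula). Here π_1 = (11/18)/(2/15 + 11/18) = (11/18)/(67/90) = 55/67, so E[T_1 | X_0 = 1] = 1/π_1 = (2/15 + 11/18)/(11/18) = (67/90)/(11/18) = 67/55.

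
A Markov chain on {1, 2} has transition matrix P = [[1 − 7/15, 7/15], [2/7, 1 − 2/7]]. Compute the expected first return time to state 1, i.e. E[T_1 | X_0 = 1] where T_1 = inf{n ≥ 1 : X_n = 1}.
E[T_1 | X_0 = 1] = 1/π_1 = 79/30

For an irreducible recurrent Markov chain with stationary distribution π, E[T_i | X_0 = i] = 1/π_i (Kac's formula). Here π_1 = (2/7)/(7/15 + 2/7) = (2/7)/(79/105) = 30/79, so E[T_1 | X_0 = 1] = 1/π_1 = (7/15 + 2/7)/(2/7) = (79/105)/(2/7) = 79/30.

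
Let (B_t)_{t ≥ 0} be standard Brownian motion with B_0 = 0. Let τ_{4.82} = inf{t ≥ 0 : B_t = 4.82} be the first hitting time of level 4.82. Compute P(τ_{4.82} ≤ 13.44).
P(τ_{4.82} ≤ 13.44) = 2(1 − Φ(4.82/√13.44)) = 2(1 − Φ(1.3148)) ≈ 0.1886

By the reflection principle for standard BM, P(τ_b ≤ t) = 2 · P(B_t ≥ b). Since B_t ~ N(0, t), P(B_t ≥ 4.82) = 1 − Φ(4.82/√t) = 1 − Φ(4.82/√13.44) = 1 − Φ(1.3148) ≈ 0.09429. Doubling: P(τ_{4.82} ≤ 13.44) ≈ 2 · 0.09429 = 0.18858 ≈ 0.1886.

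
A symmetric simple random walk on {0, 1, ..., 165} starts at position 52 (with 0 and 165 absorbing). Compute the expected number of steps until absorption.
E[τ | X_0 = 52] = 5876

Let v_k = E[τ | X_0 = k]. Boundary: v_0 = v_165 = 0. Recurrence: v_k = 1 + (v_{k-1} + v_{k+1})/2 for 1 ≤ k ≤ 164. The particular solution to v_k − (v_{k-1} + v_{k+1})/2 = 1 is v_k = −k^2. Adding homogeneous solution A + B k and matching boundaries gives v_k = k (165 − k). Substituting k = 52: v_52 = 52 · 113 = 5876.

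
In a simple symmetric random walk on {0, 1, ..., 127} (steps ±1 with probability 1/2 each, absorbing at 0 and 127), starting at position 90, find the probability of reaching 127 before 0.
P(hit 127 before 0) = 90/127

Let u_k = P(hit 127 before 0 | start at k). Then u_0 = 0, u_127 = 1, and u_k = u_{k-1}/2 + u_{k+1}/2 for 1 ≤ k ≤ 126. This harmonic recurrence is solved by u_k = k/127, giving u_90 = 90/127.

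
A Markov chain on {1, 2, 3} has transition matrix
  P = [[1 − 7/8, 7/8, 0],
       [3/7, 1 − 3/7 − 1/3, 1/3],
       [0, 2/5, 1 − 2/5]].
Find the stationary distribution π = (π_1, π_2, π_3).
π = (144/683, 294/683, 245/683)

This is a birth-death chain on three states, which satisfies detailed balance: π_1 · P_{12} = π_2 · P_{21} and π_2 · P_{23} = π_3 · P_{32}.
From π_1 · 7/8 = π_2 · 3/7: π_2/π_1 = (7/8)/(3/7) = 49/24.
From π_2 · 1/3 = π_3 · 2/5: π_3/π_2 = (1/3)/(2/5) = 5/6.
Take π_1 proportional to 1; then unnormalized π = (1, 49/24, 245/144). Normalize by dividing by the sum 683/144:
  π = (144/683, 294/683, 245/683).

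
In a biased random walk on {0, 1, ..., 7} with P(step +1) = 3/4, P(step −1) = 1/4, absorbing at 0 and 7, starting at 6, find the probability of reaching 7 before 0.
P(hit 7 before 0) = (1 − (1/3)^6) / (1 − (1/3)^7) = 1092/1093

Let u_k denote P(reach 7 before 0 | start at k). Boundary: u_0 = 0, u_7 = 1. Recurrence: u_k = 3/4·u_{k+1} + 1/4·u_{k-1} for 1 ≤ k ≤ 6. Try u_k = A + B·r^k with r = q/p = (1/4)/(3/4) = 1/3. Substitution satisfies the recurrence; boundary conditions give:
  u_k = (1 − r^k) / (1 − r^N) = (1 − (1/3)^6) / (1 − (1/3)^7) = 1092/1093.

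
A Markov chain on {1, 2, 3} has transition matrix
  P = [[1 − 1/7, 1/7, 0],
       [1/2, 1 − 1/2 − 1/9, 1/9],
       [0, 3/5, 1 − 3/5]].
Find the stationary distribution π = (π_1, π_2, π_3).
π = (189/253, 54/253, 10/253)

This is a birth-death chain on three states, which satisfies detailed balance: π_1 · P_{12} = π_2 · P_{21} and π_2 · P_{23} = π_3 · P_{32}.
From π_1 · 1/7 = π_2 · 1/2: π_2/π_1 = (1/7)/(1/2) = 2/7.
From π_2 · 1/9 = π_3 · 3/5: π_3/π_2 = (1/9)/(3/5) = 5/27.
Take π_1 proportional to 1; then unnormalized π = (1, 2/7, 10/189). Normalize by dividing by the sum 253/189:
  π = (189/253, 54/253, 10/253).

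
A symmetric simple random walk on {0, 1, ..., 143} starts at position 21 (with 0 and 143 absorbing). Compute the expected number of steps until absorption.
E[τ | X_0 = 21] = 2562

Let v_k = E[τ | X_0 = k]. Boundary: v_0 = v_143 = 0. Recurrence: v_k = 1 + (v_{k-1} + v_{k+1})/2 for 1 ≤ k ≤ 142. The particular solution to v_k − (v_{k-1} + v_{k+1})/2 = 1 is v_k = −k^2. Adding homogeneous solution A + B k and matching boundaries gives v_k = k (143 − k). Substituting k = 21: v_21 = 21 · 122 = 2562.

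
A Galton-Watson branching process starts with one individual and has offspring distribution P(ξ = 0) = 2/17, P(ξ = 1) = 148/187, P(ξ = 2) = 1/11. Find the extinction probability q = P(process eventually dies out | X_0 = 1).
q = 1

Mean offspring μ = 0·2/17 + 1·148/187 + 2·1/11 = 182/187 ≤ 1. For μ ≤ 1 with offspring not concentrated at 1, the Galton-Watson process goes extinct almost surely, so q = 1.
(Algebraic check: The pgf is f(s) = 2/17 + 148/187·s + 1/11·s². The extinction probability q is the smallest fixed point of f in [0, 1]. Setting s = f(s):
  1/11·s² + (148/187 − 1)·s + 2/17 = 0
  1/11·s² − (2/17 + 1/11)·s + 2/17 = 0
which factors as (s − 1)·(1/11·s − 2/17) = 0, giving roots s = 1 and s = (2/17)/(1/11) = 22/17. Since 22/17 ≥ 1, the smallest root in [0, 1] is s = 1.)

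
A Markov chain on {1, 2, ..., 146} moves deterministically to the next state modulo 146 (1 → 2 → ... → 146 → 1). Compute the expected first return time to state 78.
E[T_78 | X_0 = 78] = 146

The chain cycles deterministically, so starting at state 78 it returns in exactly 146 steps. Equivalently, the stationary distribution is uniform π_j = 1/146 for every state j, so by Kac's formula E[T_78] = 1/π_78 = 146.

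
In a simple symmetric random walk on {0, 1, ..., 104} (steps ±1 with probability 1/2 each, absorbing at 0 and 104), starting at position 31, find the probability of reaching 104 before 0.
P(hit 104 before 0) = 31/104

Let u_k = P(hit 104 before 0 | start at k). Then u_0 = 0, u_104 = 1, and u_k = u_{k-1}/2 + u_{k+1}/2 for 1 ≤ k ≤ 103. This harmonic recurrence is solved by u_k = k/104, giving u_31 = 31/104.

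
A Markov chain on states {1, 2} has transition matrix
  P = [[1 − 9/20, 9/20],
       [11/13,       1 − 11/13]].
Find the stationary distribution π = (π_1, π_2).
π_1 = 220/337, π_2 = 117/337

Solve πP = π with π_1 + π_2 = 1. From πP = π: π_1 · (1 − 9/20) + π_2 · 11/13 = π_1 ⇒ π_2 · 11/13 = π_1 · 9/20 ⇒ π_2/π_1 = (9/20)/(11/13) = 117/220. Together with π_1 + π_2 = 1:
  π_1 = (11/13)/(9/20 + 11/13) = (11/13)/(337/260) = 220/337,
  π_2 = (9/20)/(9/20 + 11/13) = (9/20)/(337/260) = 117/337.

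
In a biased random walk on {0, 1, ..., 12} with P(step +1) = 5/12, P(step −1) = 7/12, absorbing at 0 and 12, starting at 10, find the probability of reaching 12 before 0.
P(hit 12 before 0) = (1 − (7/5)^10) / (1 − (7/5)^12) = 284072525/566547774

Let u_k denote P(reach 12 before 0 | start at k). Boundary: u_0 = 0, u_12 = 1. Recurrence: u_k = 5/12·u_{k+1} + 7/12·u_{k-1} for 1 ≤ k ≤ 11. Try u_k = A + B·r^k with r = q/p = (7/12)/(5/12) = 7/5. Substitution satisfies the recurrence; boundary conditions give:
  u_k = (1 − r^k) / (1 − r^N) = (1 − (7/5)^10) / (1 − (7/5)^12) = 284072525/566547774.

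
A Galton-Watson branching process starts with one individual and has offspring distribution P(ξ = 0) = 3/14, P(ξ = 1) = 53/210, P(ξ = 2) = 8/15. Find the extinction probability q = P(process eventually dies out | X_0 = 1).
q = 45/112

The pgf is f(s) = 3/14 + 53/210·s + 8/15·s². The extinction probability q is the smallest fixed point of f in [0, 1]. Setting s = f(s):
  8/15·s² + (53/210 − 1)·s + 3/14 = 0
  8/15·s² − (3/14 + 8/15)·s + 3/14 = 0
which factors as (s − 1)·(8/15·s − 3/14) = 0, giving roots s = 1 and s = (3/14)/(8/15) = 45/112.
Mean offspring μ = 53/210 + 2·8/15 = 277/210 > 1 (supercritical), so q < 1. The extinction probability is the smaller root: q = (3/14)/(8/15) = 45/112.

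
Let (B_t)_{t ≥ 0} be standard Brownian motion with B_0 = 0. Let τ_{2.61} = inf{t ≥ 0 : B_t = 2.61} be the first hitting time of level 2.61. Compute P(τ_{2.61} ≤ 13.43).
P(τ_{2.61} ≤ 13.43) = 2(1 − Φ(2.61/√13.43)) = 2(1 − Φ(0.7122)) ≈ 0.4763

By the reflection principle for standard BM, P(τ_b ≤ t) = 2 · P(B_t ≥ b). Since B_t ~ N(0, t), P(B_t ≥ 2.61) = 1 − Φ(2.61/√t) = 1 − Φ(2.61/√13.43) = 1 − Φ(0.7122) ≈ 0.23817. Doubling: P(τ_{2.61} ≤ 13.43) ≈ 2 · 0.23817 = 0.47634 ≈ 0.4763.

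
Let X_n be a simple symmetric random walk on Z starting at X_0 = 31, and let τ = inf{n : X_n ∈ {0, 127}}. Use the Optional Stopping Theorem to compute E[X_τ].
E[X_τ] = 31

X_n is a martingale and τ is a bounded-mean stopping time (indeed τ is finite a.s. with bounded expectation since the walk is in a bounded region). By the OST, E[X_τ] = E[X_0] = 31. Equivalently: E[X_τ] = 127 · P(hit 127 first) + 0 · P(hit 0 first) = 127 · (31/127) = 31.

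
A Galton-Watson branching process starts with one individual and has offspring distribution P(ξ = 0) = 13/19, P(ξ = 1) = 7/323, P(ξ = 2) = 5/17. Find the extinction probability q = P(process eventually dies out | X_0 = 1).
q = 1

Mean offspring μ = 0·13/19 + 1·7/323 + 2·5/17 = 197/323 ≤ 1. For μ ≤ 1 with offspring not concentrated at 1, the Galton-Watson process goes extinct almost surely, so q = 1.
(Algebraic check: The pgf is f(s) = 13/19 + 7/323·s + 5/17·s². The extinction probability q is the smallest fixed point of f in [0, 1]. Setting s = f(s):
  5/17·s² + (7/323 − 1)·s + 13/19 = 0
  5/17·s² − (13/19 + 5/17)·s + 13/19 = 0
which factors as (s − 1)·(5/17·s − 13/19) = 0, giving roots s = 1 and s = (13/19)/(5/17) = 221/95. Since 221/95 ≥ 1, the smallest root in [0, 1] is s = 1.)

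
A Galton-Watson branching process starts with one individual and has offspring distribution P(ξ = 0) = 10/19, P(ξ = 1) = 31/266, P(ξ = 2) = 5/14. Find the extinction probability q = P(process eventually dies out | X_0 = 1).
q = 1

Mean offspring μ = 0·10/19 + 1·31/266 + 2·5/14 = 221/266 ≤ 1. For μ ≤ 1 with offspring not concentrated at 1, the Galton-Watson process goes extinct almost surely, so q = 1.
(Algebraic check: The pgf is f(s) = 10/19 + 31/266·s + 5/14·s². The extinction probability q is the smallest fixed point of f in [0, 1]. Setting s = f(s):
  5/14·s² + (31/266 − 1)·s + 10/19 = 0
  5/14·s² − (10/19 + 5/14)·s + 10/19 = 0
which factors as (s − 1)·(5/14·s − 10/19) = 0, giving roots s = 1 and s = (10/19)/(5/14) = 28/19. Since 28/19 ≥ 1, the smallest root in [0, 1] is s = 1.)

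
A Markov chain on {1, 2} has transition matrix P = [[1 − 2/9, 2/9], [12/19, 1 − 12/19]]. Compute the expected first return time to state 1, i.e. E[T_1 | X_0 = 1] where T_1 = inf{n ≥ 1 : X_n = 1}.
E[T_1 | X_0 = 1] = 1/π_1 = 73/54

For an irreducible recurrent Markov chain with stationary distribution π, E[T_i | X_0 = i] = 1/π_i (Kac's formula). Here π_1 = (12/19)/(2/9 + 12/19) = (12/19)/(146/171) = 54/73, so E[T_1 | X_0 = 1] = 1/π_1 = (2/9 + 12/19)/(12/19) = (146/171)/(12/19) = 73/54.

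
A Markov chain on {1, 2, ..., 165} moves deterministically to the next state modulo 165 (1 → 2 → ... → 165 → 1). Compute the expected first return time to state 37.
E[T_37 | X_0 = 37] = 165

The chain cycles deterministically, so starting at state 37 it returns in exactly 165 steps. Equivalently, the stationary distribution is uniform π_j = 1/165 for every state j, so by Kac's formula E[T_37] = 1/π_37 = 165.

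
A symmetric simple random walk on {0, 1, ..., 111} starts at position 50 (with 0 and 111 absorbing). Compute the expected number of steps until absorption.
E[τ | X_0 = 50] = 3050

Let v_k = E[τ | X_0 = k]. Boundary: v_0 = v_111 = 0. Recurrence: v_k = 1 + (v_{k-1} + v_{k+1})/2 for 1 ≤ k ≤ 110. The particular solution to v_k − (v_{k-1} + v_{k+1})/2 = 1 is v_k = −k^2. Adding homogeneous solution A + B k and matching boundaries gives v_k = k (111 − k). Substituting k = 50: v_50 = 50 · 61 = 3050.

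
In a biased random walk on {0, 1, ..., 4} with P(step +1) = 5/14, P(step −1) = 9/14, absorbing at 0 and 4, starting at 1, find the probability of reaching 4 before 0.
P(hit 4 before 0) = (1 − (9/5)^1) / (1 − (9/5)^4) = 125/1484

Let u_k denote P(reach 4 before 0 | start at k). Boundary: u_0 = 0, u_4 = 1. Recurrence: u_k = 5/14·u_{k+1} + 9/14·u_{k-1} for 1 ≤ k ≤ 3. Try u_k = A + B·r^k with r = q/p = (9/14)/(5/14) = 9/5. Substitution satisfies the recurrence; boundary conditions give:
  u_k = (1 − r^k) / (1 − r^N) = (1 − (9/5)^1) / (1 − (9/5)^4) = 125/1484.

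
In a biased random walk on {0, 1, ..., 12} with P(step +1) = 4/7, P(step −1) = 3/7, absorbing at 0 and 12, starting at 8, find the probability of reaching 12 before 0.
P(hit 12 before 0) = (1 − (3/4)^8) / (1 − (3/4)^12) = 86272/92833

Let u_k denote P(reach 12 before 0 | start at k). Boundary: u_0 = 0, u_12 = 1. Recurrence: u_k = 4/7·u_{k+1} + 3/7·u_{k-1} for 1 ≤ k ≤ 11. Try u_k = A + B·r^k with r = q/p = (3/7)/(4/7) = 3/4. Substitution satisfies the recurrence; boundary conditions give:
  u_k = (1 − r^k) / (1 − r^N) = (1 − (3/4)^8) / (1 − (3/4)^12) = 86272/92833.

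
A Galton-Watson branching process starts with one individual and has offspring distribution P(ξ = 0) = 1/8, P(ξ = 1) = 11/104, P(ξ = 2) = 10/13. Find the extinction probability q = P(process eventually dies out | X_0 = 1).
q = 13/80

The pgf is f(s) = 1/8 + 11/104·s + 10/13·s². The extinction probability q is the smallest fixed point of f in [0, 1]. Setting s = f(s):
  10/13·s² + (11/104 − 1)·s + 1/8 = 0
  10/13·s² − (1/8 + 10/13)·s + 1/8 = 0
which factors as (s − 1)·(10/13·s − 1/8) = 0, giving roots s = 1 and s = (1/8)/(10/13) = 13/80.
Mean offspring μ = 11/104 + 2·10/13 = 171/104 > 1 (supercritical), so q < 1. The extinction probability is the smaller root: q = (1/8)/(10/13) = 13/80.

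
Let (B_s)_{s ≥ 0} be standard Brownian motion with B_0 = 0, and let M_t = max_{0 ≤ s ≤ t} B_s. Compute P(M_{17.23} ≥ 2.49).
P(M_{17.23} ≥ 2.49) = 2·P(B_{17.23} ≥ 2.49) = 2(1 − Φ(2.49/√17.23)) ≈ 0.5486

By the reflection principle for Brownian motion, P(M_t ≥ a) = 2 · P(B_t ≥ a) for a ≥ 0. Since B_t ~ N(0, t), P(B_t ≥ 2.49) = 1 − Φ(2.49/√t) = 1 − Φ(2.49/√17.23) = 1 − Φ(0.5999). So
  P(M_{17.23} ≥ 2.49) = 2(1 − Φ(0.5999)) ≈ 0.5486.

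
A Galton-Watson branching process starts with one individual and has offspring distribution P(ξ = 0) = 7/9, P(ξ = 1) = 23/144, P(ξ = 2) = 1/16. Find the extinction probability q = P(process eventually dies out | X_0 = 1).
q = 1

Mean offspring μ = 0·7/9 + 1·23/144 + 2·1/16 = 41/144 ≤ 1. For μ ≤ 1 with offspring not concentrated at 1, the Galton-Watson process goes extinct almost surely, so q = 1.
(Algebraic check: The pgf is f(s) = 7/9 + 23/144·s + 1/16·s². The extinction probability q is the smallest fixed point of f in [0, 1]. Setting s = f(s):
  1/16·s² + (23/144 − 1)·s + 7/9 = 0
  1/16·s² − (7/9 + 1/16)·s + 7/9 = 0
which factors as (s − 1)·(1/16·s − 7/9) = 0, giving roots s = 1 and s = (7/9)/(1/16) = 112/9. Since 112/9 ≥ 1, the smallest root in [0, 1] is s = 1.)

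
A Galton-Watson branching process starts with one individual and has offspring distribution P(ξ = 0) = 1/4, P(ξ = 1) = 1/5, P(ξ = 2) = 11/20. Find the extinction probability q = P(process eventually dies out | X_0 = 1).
q = 5/11

The pgf is f(s) = 1/4 + 1/5·s + 11/20·s². The extinction probability q is the smallest fixed point of f in [0, 1]. Setting s = f(s):
  11/20·s² + (1/5 − 1)·s + 1/4 = 0
  11/20·s² − (1/4 + 11/20)·s + 1/4 = 0
which factors as (s − 1)·(11/20·s − 1/4) = 0, giving roots s = 1 and s = (1/4)/(11/20) = 5/11.
Mean offspring μ = 1/5 + 2·11/20 = 13/10 > 1 (supercritical), so q < 1. The extinction probability is the smaller root: q = (1/4)/(11/20) = 5/11.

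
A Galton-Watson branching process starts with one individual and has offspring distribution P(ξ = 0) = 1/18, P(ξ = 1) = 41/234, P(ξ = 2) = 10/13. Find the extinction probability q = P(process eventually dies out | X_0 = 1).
q = 13/180

The pgf is f(s) = 1/18 + 41/234·s + 10/13·s². The extinction probability q is the smallest fixed point of f in [0, 1]. Setting s = f(s):
  10/13·s² + (41/234 − 1)·s + 1/18 = 0
  10/13·s² − (1/18 + 10/13)·s + 1/18 = 0
which factors as (s − 1)·(10/13·s − 1/18) = 0, giving roots s = 1 and s = (1/18)/(10/13) = 13/180.
Mean offspring μ = 41/234 + 2·10/13 = 401/234 > 1 (supercritical), so q < 1. The extinction probability is the smaller root: q = (1/18)/(10/13) = 13/180.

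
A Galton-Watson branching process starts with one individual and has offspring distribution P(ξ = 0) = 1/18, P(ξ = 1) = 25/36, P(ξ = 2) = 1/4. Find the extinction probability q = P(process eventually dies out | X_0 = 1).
q = 2/9

The pgf is f(s) = 1/18 + 25/36·s + 1/4·s². The extinction probability q is the smallest fixed point of f in [0, 1]. Setting s = f(s):
  1/4·s² + (25/36 − 1)·s + 1/18 = 0
  1/4·s² − (1/18 + 1/4)·s + 1/18 = 0
which factors as (s − 1)·(1/4·s − 1/18) = 0, giving roots s = 1 and s = (1/18)/(1/4) = 2/9.
Mean offspring μ = 25/36 + 2·1/4 = 43/36 > 1 (supercritical), so q < 1. The extinction probability is the smaller root: q = (1/18)/(1/4) = 2/9.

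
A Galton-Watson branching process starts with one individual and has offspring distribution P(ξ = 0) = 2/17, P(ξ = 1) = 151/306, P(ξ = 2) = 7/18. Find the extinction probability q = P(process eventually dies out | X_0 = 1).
q = 36/119

The pgf is f(s) = 2/17 + 151/306·s + 7/18·s². The extinction probability q is the smallest fixed point of f in [0, 1]. Setting s = f(s):
  7/18·s² + (151/306 − 1)·s + 2/17 = 0
  7/18·s² − (2/17 + 7/18)·s + 2/17 = 0
which factors as (s − 1)·(7/18·s − 2/17) = 0, giving roots s = 1 and s = (2/17)/(7/18) = 36/119.
Mean offspring μ = 151/306 + 2·7/18 = 389/306 > 1 (supercritical), so q < 1. The extinction probability is the smaller root: q = (2/17)/(7/18) = 36/119.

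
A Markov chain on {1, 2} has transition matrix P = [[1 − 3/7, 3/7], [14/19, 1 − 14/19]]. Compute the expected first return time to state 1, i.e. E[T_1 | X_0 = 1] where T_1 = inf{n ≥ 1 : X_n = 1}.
E[T_1 | X_0 = 1] = 1/π_1 = 155/98

For an irreducible recurrent Markov chain with stationary distribution π, E[T_i | X_0 = i] = 1/π_i (Kac's formula). Here π_1 = (14/19)/(3/7 + 14/19) = (14/19)/(155/133) = 98/155, so E[T_1 | X_0 = 1] = 1/π_1 = (3/7 + 14/19)/(14/19) = (155/133)/(14/19) = 155/98.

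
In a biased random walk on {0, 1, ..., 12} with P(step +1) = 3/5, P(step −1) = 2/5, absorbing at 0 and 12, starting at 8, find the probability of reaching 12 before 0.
P(hit 12 before 0) = (1 − (2/3)^8) / (1 − (2/3)^12) = 7857/8113

Let u_k denote P(reach 12 before 0 | start at k). Boundary: u_0 = 0, u_12 = 1. Recurrence: u_k = 3/5·u_{k+1} + 2/5·u_{k-1} for 1 ≤ k ≤ 11. Try u_k = A + B·r^k with r = q/p = (2/5)/(3/5) = 2/3. Substitution satisfies the recurrence; boundary conditions give:
  u_k = (1 − r^k) / (1 − r^N) = (1 − (2/3)^8) / (1 − (2/3)^12) = 7857/8113.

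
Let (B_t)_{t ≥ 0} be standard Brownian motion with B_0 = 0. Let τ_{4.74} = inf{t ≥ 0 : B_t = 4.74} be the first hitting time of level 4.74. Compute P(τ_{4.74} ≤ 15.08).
P(τ_{4.74} ≤ 15.08) = 2(1 − Φ(4.74/√15.08)) = 2(1 − Φ(1.2206)) ≈ 0.2222

By the reflection principle for standard BM, P(τ_b ≤ t) = 2 · P(B_t ≥ b). Since B_t ~ N(0, t), P(B_t ≥ 4.74) = 1 − Φ(4.74/√t) = 1 − Φ(4.74/√15.08) = 1 − Φ(1.2206) ≈ 0.11112. Doubling: P(τ_{4.74} ≤ 15.08) ≈ 2 · 0.11112 = 0.22224 ≈ 0.2222.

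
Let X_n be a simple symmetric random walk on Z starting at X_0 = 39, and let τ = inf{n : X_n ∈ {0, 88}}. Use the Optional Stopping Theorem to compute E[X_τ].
E[X_τ] = 39

X_n is a martingale and τ is a bounded-mean stopping time (indeed τ is finite a.s. with bounded expectation since the walk is in a bounded region). By the OST, E[X_τ] = E[X_0] = 39. Equivalently: E[X_τ] = 88 · P(hit 88 first) + 0 · P(hit 0 first) = 88 · (39/88) = 39.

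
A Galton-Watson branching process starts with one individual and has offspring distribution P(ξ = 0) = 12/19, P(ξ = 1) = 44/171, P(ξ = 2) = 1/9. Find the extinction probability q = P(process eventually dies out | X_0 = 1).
q = 1

Mean offspring μ = 0·12/19 + 1·44/171 + 2·1/9 = 82/171 ≤ 1. For μ ≤ 1 with offspring not concentrated at 1, the Galton-Watson process goes extinct almost surely, so q = 1.
(Algebraic check: The pgf is f(s) = 12/19 + 44/171·s + 1/9·s². The extinction probability q is the smallest fixed point of f in [0, 1]. Setting s = f(s):
  1/9·s² + (44/171 − 1)·s + 12/19 = 0
  1/9·s² − (12/19 + 1/9)·s + 12/19 = 0
which factors as (s − 1)·(1/9·s − 12/19) = 0, giving roots s = 1 and s = (12/19)/(1/9) = 108/19. Since 108/19 ≥ 1, the smallest root in [0, 1] is s = 1.)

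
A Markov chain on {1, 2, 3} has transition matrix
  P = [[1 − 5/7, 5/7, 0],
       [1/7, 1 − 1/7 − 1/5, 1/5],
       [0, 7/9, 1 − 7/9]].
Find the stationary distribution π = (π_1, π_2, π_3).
π = (7/51, 35/51, 3/17)

This is a birth-death chain on three states, which satisfies detailed balance: π_1 · P_{12} = π_2 · P_{21} and π_2 · P_{23} = π_3 · P_{32}.
From π_1 · 5/7 = π_2 · 1/7: π_2/π_1 = (5/7)/(1/7) = 5.
From π_2 · 1/5 = π_3 · 7/9: π_3/π_2 = (1/5)/(7/9) = 9/35.
Take π_1 proportional to 1; then unnormalized π = (1, 5, 9/7). Normalize by dividing by the sum 51/7:
  π = (7/51, 35/51, 3/17).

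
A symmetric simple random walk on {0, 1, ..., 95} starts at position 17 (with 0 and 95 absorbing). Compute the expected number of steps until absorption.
E[τ | X_0 = 17] = 1326

Let v_k = E[τ | X_0 = k]. Boundary: v_0 = v_95 = 0. Recurrence: v_k = 1 + (v_{k-1} + v_{k+1})/2 for 1 ≤ k ≤ 94. The particular solution to v_k − (v_{k-1} + v_{k+1})/2 = 1 is v_k = −k^2. Adding homogeneous solution A + B k and matching boundaries gives v_k = k (95 − k). Substituting k = 17: v_17 = 17 · 78 = 1326.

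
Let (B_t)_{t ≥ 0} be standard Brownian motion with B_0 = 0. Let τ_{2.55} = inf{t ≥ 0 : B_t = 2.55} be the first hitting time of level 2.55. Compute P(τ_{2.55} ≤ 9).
P(τ_{2.55} ≤ 9) = 2(1 − Φ(2.55/√9)) = 2(1 − Φ(0.8500)) ≈ 0.3953

By the reflection principle for standard BM, P(τ_b ≤ t) = 2 · P(B_t ≥ b). Since B_t ~ N(0, t), P(B_t ≥ 2.55) = 1 − Φ(2.55/√t) = 1 − Φ(2.55/√9) = 1 − Φ(0.8500) ≈ 0.19766. Doubling: P(τ_{2.55} ≤ 9) ≈ 2 · 0.19766 = 0.39532 ≈ 0.3953.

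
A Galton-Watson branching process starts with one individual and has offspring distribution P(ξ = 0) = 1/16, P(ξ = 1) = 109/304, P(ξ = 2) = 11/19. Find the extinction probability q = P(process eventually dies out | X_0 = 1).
q = 19/176

The pgf is f(s) = 1/16 + 109/304·s + 11/19·s². The extinction probability q is the smallest fixed point of f in [0, 1]. Setting s = f(s):
  11/19·s² + (109/304 − 1)·s + 1/16 = 0
  11/19·s² − (1/16 + 11/19)·s + 1/16 = 0
which factors as (s − 1)·(11/19·s − 1/16) = 0, giving roots s = 1 and s = (1/16)/(11/19) = 19/176.
Mean offspring μ = 109/304 + 2·11/19 = 461/304 > 1 (supercritical), so q < 1. The extinction probability is the smaller root: q = (1/16)/(11/19) = 19/176.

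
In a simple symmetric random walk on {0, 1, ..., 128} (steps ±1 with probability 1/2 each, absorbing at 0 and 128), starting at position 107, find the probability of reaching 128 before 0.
P(hit 128 before 0) = 107/128

Let u_k = P(hit 128 before 0 | start at k). Then u_0 = 0, u_128 = 1, and u_k = u_{k-1}/2 + u_{k+1}/2 for 1 ≤ k ≤ 127. This harmonic recurrence is solved by u_k = k/128, giving u_107 = 107/128.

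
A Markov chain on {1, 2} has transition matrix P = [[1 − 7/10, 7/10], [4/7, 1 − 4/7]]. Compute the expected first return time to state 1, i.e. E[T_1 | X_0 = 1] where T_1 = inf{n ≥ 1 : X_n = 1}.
E[T_1 | X_0 = 1] = 1/π_1 = 89/40

For an irreducible recurrent Markov chain with stationary distribution π, E[T_i | X_0 = i] = 1/π_i (Kac's formula). Here π_1 = (4/7)/(7/10 + 4/7) = (4/7)/(89/70) = 40/89, so E[T_1 | X_0 = 1] = 1/π_1 = (7/10 + 4/7)/(4/7) = (89/70)/(4/7) = 89/40.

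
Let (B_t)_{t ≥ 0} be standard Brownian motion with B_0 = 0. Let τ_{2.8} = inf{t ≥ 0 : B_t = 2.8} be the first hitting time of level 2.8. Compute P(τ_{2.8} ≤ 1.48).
P(τ_{2.8} ≤ 1.48) = 2(1 − Φ(2.8/√1.48)) = 2(1 − Φ(2.3016)) ≈ 0.0214

By the reflection principle for standard BM, P(τ_b ≤ t) = 2 · P(B_t ≥ b). Since B_t ~ N(0, t), P(B_t ≥ 2.8) = 1 − Φ(2.8/√t) = 1 − Φ(2.8/√1.48) = 1 − Φ(2.3016) ≈ 0.01068. Doubling: P(τ_{2.8} ≤ 1.48) ≈ 2 · 0.01068 = 0.02136 ≈ 0.0214.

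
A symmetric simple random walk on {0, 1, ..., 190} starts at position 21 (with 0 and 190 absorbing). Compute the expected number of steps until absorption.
E[τ | X_0 = 21] = 3549

Let v_k = E[τ | X_0 = k]. Boundary: v_0 = v_190 = 0. Recurrence: v_k = 1 + (v_{k-1} + v_{k+1})/2 for 1 ≤ k ≤ 189. The particular solution to v_k − (v_{k-1} + v_{k+1})/2 = 1 is v_k = −k^2. Adding homogeneous solution A + B k and matching boundaries gives v_k = k (190 − k). Substituting k = 21: v_21 = 21 · 169 = 3549.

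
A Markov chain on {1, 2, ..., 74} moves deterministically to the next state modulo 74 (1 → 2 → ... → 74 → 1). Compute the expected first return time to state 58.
E[T_58 | X_0 = 58] = 74

The chain cycles deterministically, so starting at state 58 it returns in exactly 74 steps. Equivalently, the stationary distribution is uniform π_j = 1/74 for every state j, so by Kac's formula E[T_58] = 1/π_58 = 74.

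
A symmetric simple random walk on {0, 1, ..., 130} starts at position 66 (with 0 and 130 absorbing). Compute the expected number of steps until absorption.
E[τ | X_0 = 66] = 4224

Let v_k = E[τ | X_0 = k]. Boundary: v_0 = v_130 = 0. Recurrence: v_k = 1 + (v_{k-1} + v_{k+1})/2 for 1 ≤ k ≤ 129. The particular solution to v_k − (v_{k-1} + v_{k+1})/2 = 1 is v_k = −k^2. Adding homogeneous solution A + B k and matching boundaries gives v_k = k (130 − k). Substituting k = 66: v_66 = 66 · 64 = 4224.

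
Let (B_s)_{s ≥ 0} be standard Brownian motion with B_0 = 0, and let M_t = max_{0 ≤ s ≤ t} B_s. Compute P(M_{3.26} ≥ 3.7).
P(M_{3.26} ≥ 3.7) = 2·P(B_{3.26} ≥ 3.7) = 2(1 − Φ(3.7/√3.26)) ≈ 0.0404

By the reflection principle for Brownian motion, P(M_t ≥ a) = 2 · P(B_t ≥ a) for a ≥ 0. Since B_t ~ N(0, t), P(B_t ≥ 3.7) = 1 − Φ(3.7/√t) = 1 − Φ(3.7/√3.26) = 1 − Φ(2.0492). So
  P(M_{3.26} ≥ 3.7) = 2(1 − Φ(2.0492)) ≈ 0.0404.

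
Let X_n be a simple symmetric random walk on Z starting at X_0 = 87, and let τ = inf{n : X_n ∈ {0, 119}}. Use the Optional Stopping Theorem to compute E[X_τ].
E[X_τ] = 87

X_n is a martingale and τ is a bounded-mean stopping time (indeed τ is finite a.s. with bounded expectation since the walk is in a bounded region). By the OST, E[X_τ] = E[X_0] = 87. Equivalently: E[X_τ] = 119 · P(hit 119 first) + 0 · P(hit 0 first) = 119 · (87/119) = 87.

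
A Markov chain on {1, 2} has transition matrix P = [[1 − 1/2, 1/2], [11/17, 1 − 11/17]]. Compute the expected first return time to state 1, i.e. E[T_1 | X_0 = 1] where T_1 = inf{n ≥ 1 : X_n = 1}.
E[T_1 | X_0 = 1] = 1/π_1 = 39/22

For an irreducible recurrent Markov chain with stationary distribution π, E[T_i | X_0 = i] = 1/π_i (Kac's formula). Here π_1 = (11/17)/(1/2 + 11/17) = (11/17)/(39/34) = 22/39, so E[T_1 | X_0 = 1] = 1/π_1 = (1/2 + 11/17)/(11/17) = (39/34)/(11/17) = 39/22.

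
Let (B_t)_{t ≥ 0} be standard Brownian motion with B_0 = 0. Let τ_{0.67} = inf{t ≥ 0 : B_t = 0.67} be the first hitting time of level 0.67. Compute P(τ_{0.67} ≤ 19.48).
P(τ_{0.67} ≤ 19.48) = 2(1 − Φ(0.67/√19.48)) = 2(1 − Φ(0.1518)) ≈ 0.8793

By the reflection principle for standard BM, P(τ_b ≤ t) = 2 · P(B_t ≥ b). Since B_t ~ N(0, t), P(B_t ≥ 0.67) = 1 − Φ(0.67/√t) = 1 − Φ(0.67/√19.48) = 1 − Φ(0.1518) ≈ 0.43967. Doubling: P(τ_{0.67} ≤ 19.48) ≈ 2 · 0.43967 = 0.87934 ≈ 0.8793.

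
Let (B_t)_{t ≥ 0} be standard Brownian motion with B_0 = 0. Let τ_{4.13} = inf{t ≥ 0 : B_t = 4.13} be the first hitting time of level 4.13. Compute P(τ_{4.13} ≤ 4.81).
P(τ_{4.13} ≤ 4.81) = 2(1 − Φ(4.13/√4.81)) = 2(1 − Φ(1.8831)) ≈ 0.0597

By the reflection principle for standard BM, P(τ_b ≤ t) = 2 · P(B_t ≥ b). Since B_t ~ N(0, t), P(B_t ≥ 4.13) = 1 − Φ(4.13/√t) = 1 − Φ(4.13/√4.81) = 1 − Φ(1.8831) ≈ 0.02984. Doubling: P(τ_{4.13} ≤ 4.81) ≈ 2 · 0.02984 = 0.05968 ≈ 0.0597.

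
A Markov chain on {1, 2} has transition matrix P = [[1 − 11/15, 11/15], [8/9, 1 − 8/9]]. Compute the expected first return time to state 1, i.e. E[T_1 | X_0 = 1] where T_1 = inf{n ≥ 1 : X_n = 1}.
E[T_1 | X_0 = 1] = 1/π_1 = 73/40

For an irreducible recurrent Markov chain with stationary distribution π, E[T_i | X_0 = i] = 1/π_i (Kac's formula). Here π_1 = (8/9)/(11/15 + 8/9) = (8/9)/(73/45) = 40/73, so E[T_1 | X_0 = 1] = 1/π_1 = (11/15 + 8/9)/(8/9) = (73/45)/(8/9) = 73/40.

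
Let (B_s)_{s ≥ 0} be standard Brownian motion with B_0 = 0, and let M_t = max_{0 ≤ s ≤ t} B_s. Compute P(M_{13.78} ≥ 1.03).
P(M_{13.78} ≥ 1.03) = 2·P(B_{13.78} ≥ 1.03) = 2(1 − Φ(1.03/√13.78)) ≈ 0.7814

By the reflection principle for Brownian motion, P(M_t ≥ a) = 2 · P(B_t ≥ a) for a ≥ 0. Since B_t ~ N(0, t), P(B_t ≥ 1.03) = 1 − Φ(1.03/√t) = 1 − Φ(1.03/√13.78) = 1 − Φ(0.2775). So
  P(M_{13.78} ≥ 1.03) = 2(1 − Φ(0.2775)) ≈ 0.7814.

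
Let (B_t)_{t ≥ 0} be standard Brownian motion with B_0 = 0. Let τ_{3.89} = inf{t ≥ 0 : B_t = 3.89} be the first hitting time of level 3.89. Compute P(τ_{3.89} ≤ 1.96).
P(τ_{3.89} ≤ 1.96) = 2(1 − Φ(3.89/√1.96)) = 2(1 − Φ(2.7786)) ≈ 0.0055

By the reflection principle for standard BM, P(τ_b ≤ t) = 2 · P(B_t ≥ b). Since B_t ~ N(0, t), P(B_t ≥ 3.89) = 1 − Φ(3.89/√t) = 1 − Φ(3.89/√1.96) = 1 − Φ(2.7786) ≈ 0.00273. Doubling: P(τ_{3.89} ≤ 1.96) ≈ 2 · 0.00273 = 0.00546 ≈ 0.0055.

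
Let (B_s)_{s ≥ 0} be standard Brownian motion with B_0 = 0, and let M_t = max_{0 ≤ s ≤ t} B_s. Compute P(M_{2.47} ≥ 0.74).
P(M_{2.47} ≥ 0.74) = 2·P(B_{2.47} ≥ 0.74) = 2(1 − Φ(0.74/√2.47)) ≈ 0.6377

By the reflection principle for Brownian motion, P(M_t ≥ a) = 2 · P(B_t ≥ a) for a ≥ 0. Since B_t ~ N(0, t), P(B_t ≥ 0.74) = 1 − Φ(0.74/√t) = 1 − Φ(0.74/√2.47) = 1 − Φ(0.4709). So
  P(M_{2.47} ≥ 0.74) = 2(1 − Φ(0.4709)) ≈ 0.6377.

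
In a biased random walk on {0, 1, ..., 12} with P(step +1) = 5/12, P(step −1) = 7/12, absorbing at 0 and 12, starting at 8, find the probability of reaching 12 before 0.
P(hit 12 before 0) = (1 − (7/5)^8) / (1 − (7/5)^12) = 1891250/7656051

Let u_k denote P(reach 12 before 0 | start at k). Boundary: u_0 = 0, u_12 = 1. Recurrence: u_k = 5/12·u_{k+1} + 7/12·u_{k-1} for 1 ≤ k ≤ 11. Try u_k = A + B·r^k with r = q/p = (7/12)/(5/12) = 7/5. Substitution satisfies the recurrence; boundary conditions give:
  u_k = (1 − r^k) / (1 − r^N) = (1 − (7/5)^8) / (1 − (7/5)^12) = 1891250/7656051.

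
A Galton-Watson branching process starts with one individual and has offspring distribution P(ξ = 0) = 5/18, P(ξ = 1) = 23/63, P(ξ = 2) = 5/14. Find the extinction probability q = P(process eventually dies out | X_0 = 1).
q = 7/9

The pgf is f(s) = 5/18 + 23/63·s + 5/14·s². The extinction probability q is the smallest fixed point of f in [0, 1]. Setting s = f(s):
  5/14·s² + (23/63 − 1)·s + 5/18 = 0
  5/14·s² − (5/18 + 5/14)·s + 5/18 = 0
which factors as (s − 1)·(5/14·s − 5/18) = 0, giving roots s = 1 and s = (5/18)/(5/14) = 7/9.
Mean offspring μ = 23/63 + 2·5/14 = 68/63 > 1 (supercritical), so q < 1. The extinction probability is the smaller root: q = (5/18)/(5/14) = 7/9.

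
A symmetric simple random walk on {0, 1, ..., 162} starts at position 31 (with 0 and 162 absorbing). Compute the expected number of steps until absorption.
E[τ | X_0 = 31] = 4061

Let v_k = E[τ | X_0 = k]. Boundary: v_0 = v_162 = 0. Recurrence: v_k = 1 + (v_{k-1} + v_{k+1})/2 for 1 ≤ k ≤ 161. The particular solution to v_k − (v_{k-1} + v_{k+1})/2 = 1 is v_k = −k^2. Adding homogeneous solution A + B k and matching boundaries gives v_k = k (162 − k). Substituting k = 31: v_31 = 31 · 131 = 4061.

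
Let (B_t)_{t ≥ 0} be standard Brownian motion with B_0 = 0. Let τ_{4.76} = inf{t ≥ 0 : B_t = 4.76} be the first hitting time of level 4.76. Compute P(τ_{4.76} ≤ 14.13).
P(τ_{4.76} ≤ 14.13) = 2(1 − Φ(4.76/√14.13)) = 2(1 − Φ(1.2663)) ≈ 0.2054

By the reflection principle for standard BM, P(τ_b ≤ t) = 2 · P(B_t ≥ b). Since B_t ~ N(0, t), P(B_t ≥ 4.76) = 1 − Φ(4.76/√t) = 1 − Φ(4.76/√14.13) = 1 − Φ(1.2663) ≈ 0.10270. Doubling: P(τ_{4.76} ≤ 14.13) ≈ 2 · 0.10270 = 0.20540 ≈ 0.2054.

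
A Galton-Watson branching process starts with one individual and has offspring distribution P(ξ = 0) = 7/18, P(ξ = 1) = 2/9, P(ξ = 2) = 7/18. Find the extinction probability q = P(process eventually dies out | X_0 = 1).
q = 1

Mean offspring μ = 0·7/18 + 1·2/9 + 2·7/18 = 1 ≤ 1. For μ ≤ 1 with offspring not concentrated at 1, the Galton-Watson process goes extinct almost surely, so q = 1.
(Algebraic check: The pgf is f(s) = 7/18 + 2/9·s + 7/18·s². The extinction probability q is the smallest fixed point of f in [0, 1]. Setting s = f(s):
  7/18·s² + (2/9 − 1)·s + 7/18 = 0
  7/18·s² − (7/18 + 7/18)·s + 7/18 = 0
which factors as (s − 1)·(7/18·s − 7/18) = 0, giving roots s = 1 and s = (7/18)/(7/18) = 1. Since 1 ≥ 1, the smallest root in [0, 1] is s = 1.)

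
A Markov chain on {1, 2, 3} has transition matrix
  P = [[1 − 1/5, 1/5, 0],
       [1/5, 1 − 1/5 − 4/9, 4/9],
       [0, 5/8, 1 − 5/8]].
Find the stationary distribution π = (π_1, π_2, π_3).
π = (45/122, 45/122, 16/61)

This is a birth-death chain on three states, which satisfies detailed balance: π_1 · P_{12} = π_2 · P_{21} and π_2 · P_{23} = π_3 · P_{32}.
From π_1 · 1/5 = π_2 · 1/5: π_2/π_1 = (1/5)/(1/5) = 1.
From π_2 · 4/9 = π_3 · 5/8: π_3/π_2 = (4/9)/(5/8) = 32/45.
Take π_1 proportional to 1; then unnormalized π = (1, 1, 32/45). Normalize by dividing by the sum 122/45:
  π = (45/122, 45/122, 16/61).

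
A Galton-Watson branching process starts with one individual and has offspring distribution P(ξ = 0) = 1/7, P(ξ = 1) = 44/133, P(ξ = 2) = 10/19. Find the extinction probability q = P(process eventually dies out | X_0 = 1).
q = 19/70

The pgf is f(s) = 1/7 + 44/133·s + 10/19·s². The extinction probability q is the smallest fixed point of f in [0, 1]. Setting s = f(s):
  10/19·s² + (44/133 − 1)·s + 1/7 = 0
  10/19·s² − (1/7 + 10/19)·s + 1/7 = 0
which factors as (s − 1)·(10/19·s − 1/7) = 0, giving roots s = 1 and s = (1/7)/(10/19) = 19/70.
Mean offspring μ = 44/133 + 2·10/19 = 184/133 > 1 (supercritical), so q < 1. The extinction probability is the smaller root: q = (1/7)/(10/19) = 19/70.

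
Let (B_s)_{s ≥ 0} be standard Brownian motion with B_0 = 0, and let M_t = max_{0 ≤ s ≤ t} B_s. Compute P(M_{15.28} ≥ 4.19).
P(M_{15.28} ≥ 4.19) = 2·P(B_{15.28} ≥ 4.19) = 2(1 − Φ(4.19/√15.28)) ≈ 0.2838

By the reflection principle for Brownian motion, P(M_t ≥ a) = 2 · P(B_t ≥ a) for a ≥ 0. Since B_t ~ N(0, t), P(B_t ≥ 4.19) = 1 − Φ(4.19/√t) = 1 − Φ(4.19/√15.28) = 1 − Φ(1.0719). So
  P(M_{15.28} ≥ 4.19) = 2(1 − Φ(1.0719)) ≈ 0.2838.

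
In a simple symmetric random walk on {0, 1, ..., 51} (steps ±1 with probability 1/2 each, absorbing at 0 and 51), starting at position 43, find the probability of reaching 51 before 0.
P(hit 51 before 0) = 43/51

Let u_k = P(hit 51 before 0 | start at k). Then u_0 = 0, u_51 = 1, and u_k = u_{k-1}/2 + u_{k+1}/2 for 1 ≤ k ≤ 50. This harmonic recurrence is solved by u_k = k/51, giving u_43 = 43/51.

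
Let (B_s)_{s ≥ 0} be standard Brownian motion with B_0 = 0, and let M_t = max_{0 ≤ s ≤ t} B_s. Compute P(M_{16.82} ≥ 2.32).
P(M_{16.82} ≥ 2.32) = 2·P(B_{16.82} ≥ 2.32) = 2(1 − Φ(2.32/√16.82)) ≈ 0.5716

By the reflection principle for Brownian motion, P(M_t ≥ a) = 2 · P(B_t ≥ a) for a ≥ 0. Since B_t ~ N(0, t), P(B_t ≥ 2.32) = 1 − Φ(2.32/√t) = 1 − Φ(2.32/√16.82) = 1 − Φ(0.5657). So
  P(M_{16.82} ≥ 2.32) = 2(1 − Φ(0.5657)) ≈ 0.5716.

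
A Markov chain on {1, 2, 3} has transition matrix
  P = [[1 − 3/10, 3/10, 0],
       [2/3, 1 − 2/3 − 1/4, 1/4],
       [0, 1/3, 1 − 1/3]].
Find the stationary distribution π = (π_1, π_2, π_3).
π = (80/143, 36/143, 27/143)

This is a birth-death chain on three states, which satisfies detailed balance: π_1 · P_{12} = π_2 · P_{21} and π_2 · P_{23} = π_3 · P_{32}.
From π_1 · 3/10 = π_2 · 2/3: π_2/π_1 = (3/10)/(2/3) = 9/20.
From π_2 · 1/4 = π_3 · 1/3: π_3/π_2 = (1/4)/(1/3) = 3/4.
Take π_1 proportional to 1; then unnormalized π = (1, 9/20, 27/80). Normalize by dividing by the sum 143/80:
  π = (80/143, 36/143, 27/143).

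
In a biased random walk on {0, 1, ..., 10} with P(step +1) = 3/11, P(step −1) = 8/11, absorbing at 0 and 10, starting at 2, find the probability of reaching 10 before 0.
P(hit 10 before 0) = (1 − (8/3)^2) / (1 − (8/3)^10) = 6561/19521505

Let u_k denote P(reach 10 before 0 | start at k). Boundary: u_0 = 0, u_10 = 1. Recurrence: u_k = 3/11·u_{k+1} + 8/11·u_{k-1} for 1 ≤ k ≤ 9. Try u_k = A + B·r^k with r = q/p = (8/11)/(3/11) = 8/3. Substitution satisfies the recurrence; boundary conditions give:
  u_k = (1 − r^k) / (1 − r^N) = (1 − (8/3)^2) / (1 − (8/3)^10) = 6561/19521505.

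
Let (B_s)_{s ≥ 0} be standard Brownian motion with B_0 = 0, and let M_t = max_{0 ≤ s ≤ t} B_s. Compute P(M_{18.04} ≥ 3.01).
P(M_{18.04} ≥ 3.01) = 2·P(B_{18.04} ≥ 3.01) = 2(1 − Φ(3.01/√18.04)) ≈ 0.4785

By the reflection principle for Brownian motion, P(M_t ≥ a) = 2 · P(B_t ≥ a) for a ≥ 0. Since B_t ~ N(0, t), P(B_t ≥ 3.01) = 1 − Φ(3.01/√t) = 1 − Φ(3.01/√18.04) = 1 − Φ(0.7087). So
  P(M_{18.04} ≥ 3.01) = 2(1 − Φ(0.7087)) ≈ 0.4785.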